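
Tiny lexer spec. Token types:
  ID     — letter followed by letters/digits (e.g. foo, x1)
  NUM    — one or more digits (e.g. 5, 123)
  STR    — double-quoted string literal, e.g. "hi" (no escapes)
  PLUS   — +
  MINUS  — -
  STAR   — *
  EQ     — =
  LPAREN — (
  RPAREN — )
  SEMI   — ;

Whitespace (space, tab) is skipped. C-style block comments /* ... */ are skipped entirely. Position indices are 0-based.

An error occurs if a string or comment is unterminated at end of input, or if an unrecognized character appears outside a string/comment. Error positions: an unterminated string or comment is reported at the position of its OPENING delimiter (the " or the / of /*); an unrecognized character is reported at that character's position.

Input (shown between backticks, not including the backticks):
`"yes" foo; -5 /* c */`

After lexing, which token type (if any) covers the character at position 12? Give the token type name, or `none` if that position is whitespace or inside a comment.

pos=0: enter STRING mode
pos=0: emit STR "yes" (now at pos=5)
pos=6: emit ID 'foo' (now at pos=9)
pos=9: emit SEMI ';'
pos=11: emit MINUS '-'
pos=12: emit NUM '5' (now at pos=13)
pos=14: enter COMMENT mode (saw '/*')
exit COMMENT mode (now at pos=21)
DONE. 5 tokens: [STR, ID, SEMI, MINUS, NUM]
Position 12: char is '5' -> NUM

Answer: NUM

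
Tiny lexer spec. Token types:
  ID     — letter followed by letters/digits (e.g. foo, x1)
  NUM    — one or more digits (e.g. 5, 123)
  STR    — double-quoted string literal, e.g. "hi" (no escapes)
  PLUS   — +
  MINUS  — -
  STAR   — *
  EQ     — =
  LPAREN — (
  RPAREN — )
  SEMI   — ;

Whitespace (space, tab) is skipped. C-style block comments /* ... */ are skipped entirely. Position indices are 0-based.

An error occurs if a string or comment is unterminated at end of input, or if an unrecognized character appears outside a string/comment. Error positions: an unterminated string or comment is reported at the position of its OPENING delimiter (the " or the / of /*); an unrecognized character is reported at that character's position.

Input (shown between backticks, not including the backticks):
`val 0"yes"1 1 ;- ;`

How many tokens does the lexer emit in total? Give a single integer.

Answer: 8

Derivation:
pos=0: emit ID 'val' (now at pos=3)
pos=4: emit NUM '0' (now at pos=5)
pos=5: enter STRING mode
pos=5: emit STR "yes" (now at pos=10)
pos=10: emit NUM '1' (now at pos=11)
pos=12: emit NUM '1' (now at pos=13)
pos=14: emit SEMI ';'
pos=15: emit MINUS '-'
pos=17: emit SEMI ';'
DONE. 8 tokens: [ID, NUM, STR, NUM, NUM, SEMI, MINUS, SEMI]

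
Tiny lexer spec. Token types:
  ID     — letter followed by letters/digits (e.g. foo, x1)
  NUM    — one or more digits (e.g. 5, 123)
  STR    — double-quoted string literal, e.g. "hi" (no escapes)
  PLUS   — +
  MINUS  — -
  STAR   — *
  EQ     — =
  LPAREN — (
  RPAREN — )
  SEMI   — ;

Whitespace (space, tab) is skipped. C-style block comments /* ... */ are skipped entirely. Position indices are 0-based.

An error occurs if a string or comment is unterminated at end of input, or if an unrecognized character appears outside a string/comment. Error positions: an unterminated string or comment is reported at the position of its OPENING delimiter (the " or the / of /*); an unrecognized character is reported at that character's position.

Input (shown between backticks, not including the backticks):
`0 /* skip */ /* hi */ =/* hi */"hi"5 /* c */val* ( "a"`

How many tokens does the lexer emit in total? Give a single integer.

pos=0: emit NUM '0' (now at pos=1)
pos=2: enter COMMENT mode (saw '/*')
exit COMMENT mode (now at pos=12)
pos=13: enter COMMENT mode (saw '/*')
exit COMMENT mode (now at pos=21)
pos=22: emit EQ '='
pos=23: enter COMMENT mode (saw '/*')
exit COMMENT mode (now at pos=31)
pos=31: enter STRING mode
pos=31: emit STR "hi" (now at pos=35)
pos=35: emit NUM '5' (now at pos=36)
pos=37: enter COMMENT mode (saw '/*')
exit COMMENT mode (now at pos=44)
pos=44: emit ID 'val' (now at pos=47)
pos=47: emit STAR '*'
pos=49: emit LPAREN '('
pos=51: enter STRING mode
pos=51: emit STR "a" (now at pos=54)
DONE. 8 tokens: [NUM, EQ, STR, NUM, ID, STAR, LPAREN, STR]

Answer: 8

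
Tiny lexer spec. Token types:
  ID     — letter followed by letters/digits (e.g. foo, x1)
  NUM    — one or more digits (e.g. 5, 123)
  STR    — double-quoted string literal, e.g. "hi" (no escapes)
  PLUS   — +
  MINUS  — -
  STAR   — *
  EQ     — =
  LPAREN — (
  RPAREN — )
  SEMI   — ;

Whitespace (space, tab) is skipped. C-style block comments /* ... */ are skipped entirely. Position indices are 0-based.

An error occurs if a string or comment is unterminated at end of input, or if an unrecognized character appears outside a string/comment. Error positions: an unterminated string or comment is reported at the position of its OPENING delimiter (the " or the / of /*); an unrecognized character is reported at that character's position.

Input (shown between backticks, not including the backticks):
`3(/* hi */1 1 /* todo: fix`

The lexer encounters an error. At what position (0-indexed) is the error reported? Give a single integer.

Answer: 14

Derivation:
pos=0: emit NUM '3' (now at pos=1)
pos=1: emit LPAREN '('
pos=2: enter COMMENT mode (saw '/*')
exit COMMENT mode (now at pos=10)
pos=10: emit NUM '1' (now at pos=11)
pos=12: emit NUM '1' (now at pos=13)
pos=14: enter COMMENT mode (saw '/*')
pos=14: ERROR — unterminated comment (reached EOF)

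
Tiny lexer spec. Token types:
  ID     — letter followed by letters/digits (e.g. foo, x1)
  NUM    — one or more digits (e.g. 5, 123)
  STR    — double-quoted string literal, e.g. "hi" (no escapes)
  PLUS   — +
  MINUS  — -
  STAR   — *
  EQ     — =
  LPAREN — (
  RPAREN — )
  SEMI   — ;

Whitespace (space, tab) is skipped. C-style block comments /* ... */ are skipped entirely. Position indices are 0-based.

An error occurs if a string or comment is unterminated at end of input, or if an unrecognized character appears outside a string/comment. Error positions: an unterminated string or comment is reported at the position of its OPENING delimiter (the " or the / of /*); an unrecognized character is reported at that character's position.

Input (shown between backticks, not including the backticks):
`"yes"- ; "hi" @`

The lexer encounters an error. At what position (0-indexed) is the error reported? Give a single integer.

pos=0: enter STRING mode
pos=0: emit STR "yes" (now at pos=5)
pos=5: emit MINUS '-'
pos=7: emit SEMI ';'
pos=9: enter STRING mode
pos=9: emit STR "hi" (now at pos=13)
pos=14: ERROR — unrecognized char '@'

Answer: 14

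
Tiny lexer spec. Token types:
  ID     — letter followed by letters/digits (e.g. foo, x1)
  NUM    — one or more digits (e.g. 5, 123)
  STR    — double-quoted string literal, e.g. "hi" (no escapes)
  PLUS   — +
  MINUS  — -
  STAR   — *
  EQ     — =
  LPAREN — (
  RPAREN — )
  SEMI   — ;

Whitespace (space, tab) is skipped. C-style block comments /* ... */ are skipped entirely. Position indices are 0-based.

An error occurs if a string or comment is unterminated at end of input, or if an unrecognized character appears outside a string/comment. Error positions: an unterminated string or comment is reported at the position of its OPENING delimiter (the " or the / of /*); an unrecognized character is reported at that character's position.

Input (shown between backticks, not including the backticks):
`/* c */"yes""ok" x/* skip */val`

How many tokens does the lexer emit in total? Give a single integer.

pos=0: enter COMMENT mode (saw '/*')
exit COMMENT mode (now at pos=7)
pos=7: enter STRING mode
pos=7: emit STR "yes" (now at pos=12)
pos=12: enter STRING mode
pos=12: emit STR "ok" (now at pos=16)
pos=17: emit ID 'x' (now at pos=18)
pos=18: enter COMMENT mode (saw '/*')
exit COMMENT mode (now at pos=28)
pos=28: emit ID 'val' (now at pos=31)
DONE. 4 tokens: [STR, STR, ID, ID]

Answer: 4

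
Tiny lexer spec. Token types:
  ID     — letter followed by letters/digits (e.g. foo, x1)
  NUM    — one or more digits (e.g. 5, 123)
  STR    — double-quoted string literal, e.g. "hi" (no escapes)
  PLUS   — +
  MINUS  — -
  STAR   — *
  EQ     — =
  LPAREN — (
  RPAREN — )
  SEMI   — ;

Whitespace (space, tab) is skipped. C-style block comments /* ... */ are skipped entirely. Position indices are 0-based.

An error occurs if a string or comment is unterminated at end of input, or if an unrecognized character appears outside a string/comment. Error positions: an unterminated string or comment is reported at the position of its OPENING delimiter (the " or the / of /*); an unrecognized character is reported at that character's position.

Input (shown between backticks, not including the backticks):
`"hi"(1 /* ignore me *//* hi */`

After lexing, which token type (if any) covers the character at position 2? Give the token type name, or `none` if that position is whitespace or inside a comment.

pos=0: enter STRING mode
pos=0: emit STR "hi" (now at pos=4)
pos=4: emit LPAREN '('
pos=5: emit NUM '1' (now at pos=6)
pos=7: enter COMMENT mode (saw '/*')
exit COMMENT mode (now at pos=22)
pos=22: enter COMMENT mode (saw '/*')
exit COMMENT mode (now at pos=30)
DONE. 3 tokens: [STR, LPAREN, NUM]
Position 2: char is 'i' -> STR

Answer: STR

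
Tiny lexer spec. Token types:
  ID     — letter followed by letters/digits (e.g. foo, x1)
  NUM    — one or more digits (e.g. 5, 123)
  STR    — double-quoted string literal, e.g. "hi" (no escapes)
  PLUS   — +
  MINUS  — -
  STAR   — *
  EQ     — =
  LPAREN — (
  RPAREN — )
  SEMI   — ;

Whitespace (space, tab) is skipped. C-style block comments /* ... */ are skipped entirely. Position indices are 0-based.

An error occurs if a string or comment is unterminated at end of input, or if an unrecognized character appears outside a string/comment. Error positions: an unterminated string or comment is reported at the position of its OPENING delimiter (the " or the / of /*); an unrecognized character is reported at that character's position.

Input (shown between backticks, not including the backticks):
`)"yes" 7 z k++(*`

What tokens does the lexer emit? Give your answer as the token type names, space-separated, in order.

Answer: RPAREN STR NUM ID ID PLUS PLUS LPAREN STAR

Derivation:
pos=0: emit RPAREN ')'
pos=1: enter STRING mode
pos=1: emit STR "yes" (now at pos=6)
pos=7: emit NUM '7' (now at pos=8)
pos=9: emit ID 'z' (now at pos=10)
pos=11: emit ID 'k' (now at pos=12)
pos=12: emit PLUS '+'
pos=13: emit PLUS '+'
pos=14: emit LPAREN '('
pos=15: emit STAR '*'
DONE. 9 tokens: [RPAREN, STR, NUM, ID, ID, PLUS, PLUS, LPAREN, STAR]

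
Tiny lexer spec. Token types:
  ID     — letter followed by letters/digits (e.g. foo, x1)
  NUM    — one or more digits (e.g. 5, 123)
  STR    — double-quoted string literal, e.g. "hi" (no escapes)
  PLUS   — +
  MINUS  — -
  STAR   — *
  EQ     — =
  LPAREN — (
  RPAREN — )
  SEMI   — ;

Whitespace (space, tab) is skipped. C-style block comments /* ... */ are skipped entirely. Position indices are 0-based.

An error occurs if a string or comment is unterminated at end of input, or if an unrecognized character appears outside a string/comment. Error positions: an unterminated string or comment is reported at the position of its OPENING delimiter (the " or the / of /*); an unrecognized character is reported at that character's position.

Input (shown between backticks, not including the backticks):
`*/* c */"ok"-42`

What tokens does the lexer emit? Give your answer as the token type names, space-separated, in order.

Answer: STAR STR MINUS NUM

Derivation:
pos=0: emit STAR '*'
pos=1: enter COMMENT mode (saw '/*')
exit COMMENT mode (now at pos=8)
pos=8: enter STRING mode
pos=8: emit STR "ok" (now at pos=12)
pos=12: emit MINUS '-'
pos=13: emit NUM '42' (now at pos=15)
DONE. 4 tokens: [STAR, STR, MINUS, NUM]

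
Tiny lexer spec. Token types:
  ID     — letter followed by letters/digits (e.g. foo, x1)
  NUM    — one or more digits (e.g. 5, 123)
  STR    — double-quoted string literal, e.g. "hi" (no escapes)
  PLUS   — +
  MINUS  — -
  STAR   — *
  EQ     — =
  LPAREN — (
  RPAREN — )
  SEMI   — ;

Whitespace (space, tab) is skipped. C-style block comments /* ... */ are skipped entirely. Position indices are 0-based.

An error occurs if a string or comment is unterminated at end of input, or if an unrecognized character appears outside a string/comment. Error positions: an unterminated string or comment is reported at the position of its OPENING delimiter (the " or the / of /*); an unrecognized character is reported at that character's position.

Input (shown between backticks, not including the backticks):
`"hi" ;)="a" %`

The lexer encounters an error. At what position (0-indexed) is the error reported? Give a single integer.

pos=0: enter STRING mode
pos=0: emit STR "hi" (now at pos=4)
pos=5: emit SEMI ';'
pos=6: emit RPAREN ')'
pos=7: emit EQ '='
pos=8: enter STRING mode
pos=8: emit STR "a" (now at pos=11)
pos=12: ERROR — unrecognized char '%'

Answer: 12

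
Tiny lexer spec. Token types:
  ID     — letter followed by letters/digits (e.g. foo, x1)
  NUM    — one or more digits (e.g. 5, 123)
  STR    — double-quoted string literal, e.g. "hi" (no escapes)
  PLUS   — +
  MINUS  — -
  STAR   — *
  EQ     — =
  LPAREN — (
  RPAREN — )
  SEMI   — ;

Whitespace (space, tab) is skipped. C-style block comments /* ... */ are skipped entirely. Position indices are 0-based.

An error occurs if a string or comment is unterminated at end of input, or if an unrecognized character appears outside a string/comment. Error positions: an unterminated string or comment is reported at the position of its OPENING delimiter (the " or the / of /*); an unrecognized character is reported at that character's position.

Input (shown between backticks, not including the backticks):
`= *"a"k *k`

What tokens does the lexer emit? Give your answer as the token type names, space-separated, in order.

Answer: EQ STAR STR ID STAR ID

Derivation:
pos=0: emit EQ '='
pos=2: emit STAR '*'
pos=3: enter STRING mode
pos=3: emit STR "a" (now at pos=6)
pos=6: emit ID 'k' (now at pos=7)
pos=8: emit STAR '*'
pos=9: emit ID 'k' (now at pos=10)
DONE. 6 tokens: [EQ, STAR, STR, ID, STAR, ID]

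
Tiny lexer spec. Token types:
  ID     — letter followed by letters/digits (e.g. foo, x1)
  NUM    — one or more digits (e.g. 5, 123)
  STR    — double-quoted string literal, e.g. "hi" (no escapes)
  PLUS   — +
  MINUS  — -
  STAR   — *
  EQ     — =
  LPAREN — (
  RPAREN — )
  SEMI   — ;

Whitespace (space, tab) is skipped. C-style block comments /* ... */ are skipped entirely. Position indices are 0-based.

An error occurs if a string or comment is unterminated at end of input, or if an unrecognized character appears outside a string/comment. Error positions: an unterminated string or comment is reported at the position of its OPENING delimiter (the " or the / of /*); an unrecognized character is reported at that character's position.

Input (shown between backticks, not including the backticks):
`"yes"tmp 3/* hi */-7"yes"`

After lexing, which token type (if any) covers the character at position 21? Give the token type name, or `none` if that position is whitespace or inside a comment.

pos=0: enter STRING mode
pos=0: emit STR "yes" (now at pos=5)
pos=5: emit ID 'tmp' (now at pos=8)
pos=9: emit NUM '3' (now at pos=10)
pos=10: enter COMMENT mode (saw '/*')
exit COMMENT mode (now at pos=18)
pos=18: emit MINUS '-'
pos=19: emit NUM '7' (now at pos=20)
pos=20: enter STRING mode
pos=20: emit STR "yes" (now at pos=25)
DONE. 6 tokens: [STR, ID, NUM, MINUS, NUM, STR]
Position 21: char is 'y' -> STR

Answer: STR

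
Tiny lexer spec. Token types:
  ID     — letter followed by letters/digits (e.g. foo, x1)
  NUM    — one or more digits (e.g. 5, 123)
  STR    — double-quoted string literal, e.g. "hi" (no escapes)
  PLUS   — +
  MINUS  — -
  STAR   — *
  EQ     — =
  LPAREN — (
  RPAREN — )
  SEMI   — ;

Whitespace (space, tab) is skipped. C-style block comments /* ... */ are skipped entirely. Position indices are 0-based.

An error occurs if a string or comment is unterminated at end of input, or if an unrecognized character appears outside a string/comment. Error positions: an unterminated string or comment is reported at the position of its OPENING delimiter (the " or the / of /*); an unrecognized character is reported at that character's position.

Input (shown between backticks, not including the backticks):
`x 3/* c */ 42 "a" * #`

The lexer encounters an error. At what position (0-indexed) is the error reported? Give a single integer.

pos=0: emit ID 'x' (now at pos=1)
pos=2: emit NUM '3' (now at pos=3)
pos=3: enter COMMENT mode (saw '/*')
exit COMMENT mode (now at pos=10)
pos=11: emit NUM '42' (now at pos=13)
pos=14: enter STRING mode
pos=14: emit STR "a" (now at pos=17)
pos=18: emit STAR '*'
pos=20: ERROR — unrecognized char '#'

Answer: 20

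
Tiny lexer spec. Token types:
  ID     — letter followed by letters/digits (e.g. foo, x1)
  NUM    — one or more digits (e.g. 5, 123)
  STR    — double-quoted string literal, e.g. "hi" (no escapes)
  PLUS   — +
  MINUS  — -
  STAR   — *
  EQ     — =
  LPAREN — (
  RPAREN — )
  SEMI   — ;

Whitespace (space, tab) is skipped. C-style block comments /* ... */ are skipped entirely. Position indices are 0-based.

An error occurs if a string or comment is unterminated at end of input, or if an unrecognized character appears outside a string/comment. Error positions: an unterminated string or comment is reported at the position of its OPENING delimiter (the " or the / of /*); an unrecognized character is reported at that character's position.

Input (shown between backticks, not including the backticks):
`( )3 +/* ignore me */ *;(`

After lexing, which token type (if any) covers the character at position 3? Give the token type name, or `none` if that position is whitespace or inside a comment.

pos=0: emit LPAREN '('
pos=2: emit RPAREN ')'
pos=3: emit NUM '3' (now at pos=4)
pos=5: emit PLUS '+'
pos=6: enter COMMENT mode (saw '/*')
exit COMMENT mode (now at pos=21)
pos=22: emit STAR '*'
pos=23: emit SEMI ';'
pos=24: emit LPAREN '('
DONE. 7 tokens: [LPAREN, RPAREN, NUM, PLUS, STAR, SEMI, LPAREN]
Position 3: char is '3' -> NUM

Answer: NUM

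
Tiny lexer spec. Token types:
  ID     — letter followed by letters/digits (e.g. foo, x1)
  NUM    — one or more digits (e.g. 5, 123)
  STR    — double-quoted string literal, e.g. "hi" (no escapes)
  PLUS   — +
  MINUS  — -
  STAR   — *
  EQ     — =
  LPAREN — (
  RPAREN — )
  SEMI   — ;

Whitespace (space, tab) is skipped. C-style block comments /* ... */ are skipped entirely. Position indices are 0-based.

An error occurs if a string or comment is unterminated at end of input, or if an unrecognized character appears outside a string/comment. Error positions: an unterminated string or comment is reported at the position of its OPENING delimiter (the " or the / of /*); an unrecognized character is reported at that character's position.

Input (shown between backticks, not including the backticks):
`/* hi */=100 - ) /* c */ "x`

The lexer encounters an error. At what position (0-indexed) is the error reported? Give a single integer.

pos=0: enter COMMENT mode (saw '/*')
exit COMMENT mode (now at pos=8)
pos=8: emit EQ '='
pos=9: emit NUM '100' (now at pos=12)
pos=13: emit MINUS '-'
pos=15: emit RPAREN ')'
pos=17: enter COMMENT mode (saw '/*')
exit COMMENT mode (now at pos=24)
pos=25: enter STRING mode
pos=25: ERROR — unterminated string

Answer: 25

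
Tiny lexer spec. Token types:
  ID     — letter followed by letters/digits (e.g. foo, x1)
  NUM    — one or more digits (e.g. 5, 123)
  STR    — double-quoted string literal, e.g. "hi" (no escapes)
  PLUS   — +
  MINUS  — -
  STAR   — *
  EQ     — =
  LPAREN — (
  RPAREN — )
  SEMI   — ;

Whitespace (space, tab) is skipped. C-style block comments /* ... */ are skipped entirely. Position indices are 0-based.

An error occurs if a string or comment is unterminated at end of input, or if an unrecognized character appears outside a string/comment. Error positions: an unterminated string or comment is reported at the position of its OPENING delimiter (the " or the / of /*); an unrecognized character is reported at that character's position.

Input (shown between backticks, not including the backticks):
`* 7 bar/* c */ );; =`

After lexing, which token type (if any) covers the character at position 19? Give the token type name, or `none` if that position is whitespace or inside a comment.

Answer: EQ

Derivation:
pos=0: emit STAR '*'
pos=2: emit NUM '7' (now at pos=3)
pos=4: emit ID 'bar' (now at pos=7)
pos=7: enter COMMENT mode (saw '/*')
exit COMMENT mode (now at pos=14)
pos=15: emit RPAREN ')'
pos=16: emit SEMI ';'
pos=17: emit SEMI ';'
pos=19: emit EQ '='
DONE. 7 tokens: [STAR, NUM, ID, RPAREN, SEMI, SEMI, EQ]
Position 19: char is '=' -> EQ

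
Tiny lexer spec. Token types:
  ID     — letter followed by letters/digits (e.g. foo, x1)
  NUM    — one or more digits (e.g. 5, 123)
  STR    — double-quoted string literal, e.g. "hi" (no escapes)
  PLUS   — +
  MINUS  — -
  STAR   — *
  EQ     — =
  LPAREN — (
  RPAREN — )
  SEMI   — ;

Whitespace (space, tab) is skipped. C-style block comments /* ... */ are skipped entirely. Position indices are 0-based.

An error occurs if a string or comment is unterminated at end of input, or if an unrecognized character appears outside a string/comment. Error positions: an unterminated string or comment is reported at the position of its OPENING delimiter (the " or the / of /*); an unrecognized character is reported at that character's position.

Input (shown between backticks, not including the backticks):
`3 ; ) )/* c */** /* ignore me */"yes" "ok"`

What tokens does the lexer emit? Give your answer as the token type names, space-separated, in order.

Answer: NUM SEMI RPAREN RPAREN STAR STAR STR STR

Derivation:
pos=0: emit NUM '3' (now at pos=1)
pos=2: emit SEMI ';'
pos=4: emit RPAREN ')'
pos=6: emit RPAREN ')'
pos=7: enter COMMENT mode (saw '/*')
exit COMMENT mode (now at pos=14)
pos=14: emit STAR '*'
pos=15: emit STAR '*'
pos=17: enter COMMENT mode (saw '/*')
exit COMMENT mode (now at pos=32)
pos=32: enter STRING mode
pos=32: emit STR "yes" (now at pos=37)
pos=38: enter STRING mode
pos=38: emit STR "ok" (now at pos=42)
DONE. 8 tokens: [NUM, SEMI, RPAREN, RPAREN, STAR, STAR, STR, STR]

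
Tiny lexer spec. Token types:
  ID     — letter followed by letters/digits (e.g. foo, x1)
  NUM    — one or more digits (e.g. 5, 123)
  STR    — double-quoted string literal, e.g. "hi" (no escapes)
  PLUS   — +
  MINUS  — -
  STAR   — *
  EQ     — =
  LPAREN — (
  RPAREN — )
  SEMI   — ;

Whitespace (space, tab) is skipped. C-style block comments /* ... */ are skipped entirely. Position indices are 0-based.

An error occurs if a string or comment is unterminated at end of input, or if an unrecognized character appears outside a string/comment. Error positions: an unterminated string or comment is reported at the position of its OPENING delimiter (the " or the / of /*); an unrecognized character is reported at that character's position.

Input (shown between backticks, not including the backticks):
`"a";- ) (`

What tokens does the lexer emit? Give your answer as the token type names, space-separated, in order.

Answer: STR SEMI MINUS RPAREN LPAREN

Derivation:
pos=0: enter STRING mode
pos=0: emit STR "a" (now at pos=3)
pos=3: emit SEMI ';'
pos=4: emit MINUS '-'
pos=6: emit RPAREN ')'
pos=8: emit LPAREN '('
DONE. 5 tokens: [STR, SEMI, MINUS, RPAREN, LPAREN]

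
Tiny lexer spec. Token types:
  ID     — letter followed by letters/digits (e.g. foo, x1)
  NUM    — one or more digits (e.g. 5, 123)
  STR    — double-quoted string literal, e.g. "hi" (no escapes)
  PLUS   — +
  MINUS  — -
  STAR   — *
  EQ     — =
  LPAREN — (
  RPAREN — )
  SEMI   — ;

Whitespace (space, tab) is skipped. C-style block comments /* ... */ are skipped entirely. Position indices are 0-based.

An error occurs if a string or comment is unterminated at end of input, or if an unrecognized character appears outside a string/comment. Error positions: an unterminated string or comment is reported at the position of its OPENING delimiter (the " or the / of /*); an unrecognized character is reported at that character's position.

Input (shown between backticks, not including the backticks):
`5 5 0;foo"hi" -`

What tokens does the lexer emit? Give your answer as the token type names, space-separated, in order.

pos=0: emit NUM '5' (now at pos=1)
pos=2: emit NUM '5' (now at pos=3)
pos=4: emit NUM '0' (now at pos=5)
pos=5: emit SEMI ';'
pos=6: emit ID 'foo' (now at pos=9)
pos=9: enter STRING mode
pos=9: emit STR "hi" (now at pos=13)
pos=14: emit MINUS '-'
DONE. 7 tokens: [NUM, NUM, NUM, SEMI, ID, STR, MINUS]

Answer: NUM NUM NUM SEMI ID STR MINUS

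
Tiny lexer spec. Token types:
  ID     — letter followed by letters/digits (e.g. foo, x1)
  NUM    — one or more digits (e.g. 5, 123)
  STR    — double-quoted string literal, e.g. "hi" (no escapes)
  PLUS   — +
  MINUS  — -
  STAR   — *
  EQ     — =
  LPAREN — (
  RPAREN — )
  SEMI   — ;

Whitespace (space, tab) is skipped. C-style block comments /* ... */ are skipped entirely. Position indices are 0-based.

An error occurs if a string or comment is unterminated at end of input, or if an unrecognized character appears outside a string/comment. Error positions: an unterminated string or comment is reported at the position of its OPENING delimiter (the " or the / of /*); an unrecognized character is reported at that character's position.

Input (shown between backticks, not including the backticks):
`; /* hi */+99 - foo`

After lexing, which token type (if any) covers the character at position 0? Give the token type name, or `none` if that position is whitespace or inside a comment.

Answer: SEMI

Derivation:
pos=0: emit SEMI ';'
pos=2: enter COMMENT mode (saw '/*')
exit COMMENT mode (now at pos=10)
pos=10: emit PLUS '+'
pos=11: emit NUM '99' (now at pos=13)
pos=14: emit MINUS '-'
pos=16: emit ID 'foo' (now at pos=19)
DONE. 5 tokens: [SEMI, PLUS, NUM, MINUS, ID]
Position 0: char is ';' -> SEMI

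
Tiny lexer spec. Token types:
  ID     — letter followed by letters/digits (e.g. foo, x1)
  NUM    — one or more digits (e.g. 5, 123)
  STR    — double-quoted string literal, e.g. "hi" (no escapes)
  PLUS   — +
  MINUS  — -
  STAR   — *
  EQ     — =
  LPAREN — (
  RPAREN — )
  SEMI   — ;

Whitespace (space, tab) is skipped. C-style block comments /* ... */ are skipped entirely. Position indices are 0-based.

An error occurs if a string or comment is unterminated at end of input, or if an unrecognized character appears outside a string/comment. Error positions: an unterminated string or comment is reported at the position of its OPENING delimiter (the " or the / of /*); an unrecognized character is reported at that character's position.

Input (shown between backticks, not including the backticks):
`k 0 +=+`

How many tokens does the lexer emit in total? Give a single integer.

Answer: 5

Derivation:
pos=0: emit ID 'k' (now at pos=1)
pos=2: emit NUM '0' (now at pos=3)
pos=4: emit PLUS '+'
pos=5: emit EQ '='
pos=6: emit PLUS '+'
DONE. 5 tokens: [ID, NUM, PLUS, EQ, PLUS]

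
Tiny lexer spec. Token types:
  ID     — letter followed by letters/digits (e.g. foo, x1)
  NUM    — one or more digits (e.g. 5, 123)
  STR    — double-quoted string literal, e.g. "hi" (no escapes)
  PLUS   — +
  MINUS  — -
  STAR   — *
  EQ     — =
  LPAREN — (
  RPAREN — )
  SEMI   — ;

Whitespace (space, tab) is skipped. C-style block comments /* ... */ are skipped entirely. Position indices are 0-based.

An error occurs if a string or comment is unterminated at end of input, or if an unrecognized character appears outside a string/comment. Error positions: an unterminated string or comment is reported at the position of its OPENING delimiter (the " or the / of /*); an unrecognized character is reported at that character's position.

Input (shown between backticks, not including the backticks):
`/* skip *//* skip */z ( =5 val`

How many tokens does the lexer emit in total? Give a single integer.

Answer: 5

Derivation:
pos=0: enter COMMENT mode (saw '/*')
exit COMMENT mode (now at pos=10)
pos=10: enter COMMENT mode (saw '/*')
exit COMMENT mode (now at pos=20)
pos=20: emit ID 'z' (now at pos=21)
pos=22: emit LPAREN '('
pos=24: emit EQ '='
pos=25: emit NUM '5' (now at pos=26)
pos=27: emit ID 'val' (now at pos=30)
DONE. 5 tokens: [ID, LPAREN, EQ, NUM, ID]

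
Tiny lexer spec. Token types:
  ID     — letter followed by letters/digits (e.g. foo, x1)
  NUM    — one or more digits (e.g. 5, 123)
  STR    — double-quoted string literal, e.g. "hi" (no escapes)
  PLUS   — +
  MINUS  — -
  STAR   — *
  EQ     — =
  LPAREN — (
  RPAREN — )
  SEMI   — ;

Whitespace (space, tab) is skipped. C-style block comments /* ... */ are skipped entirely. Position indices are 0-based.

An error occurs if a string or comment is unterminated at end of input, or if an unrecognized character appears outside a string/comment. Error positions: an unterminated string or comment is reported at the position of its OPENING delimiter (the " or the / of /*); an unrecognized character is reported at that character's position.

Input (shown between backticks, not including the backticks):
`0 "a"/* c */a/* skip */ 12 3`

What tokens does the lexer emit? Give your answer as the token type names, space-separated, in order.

pos=0: emit NUM '0' (now at pos=1)
pos=2: enter STRING mode
pos=2: emit STR "a" (now at pos=5)
pos=5: enter COMMENT mode (saw '/*')
exit COMMENT mode (now at pos=12)
pos=12: emit ID 'a' (now at pos=13)
pos=13: enter COMMENT mode (saw '/*')
exit COMMENT mode (now at pos=23)
pos=24: emit NUM '12' (now at pos=26)
pos=27: emit NUM '3' (now at pos=28)
DONE. 5 tokens: [NUM, STR, ID, NUM, NUM]

Answer: NUM STR ID NUM NUM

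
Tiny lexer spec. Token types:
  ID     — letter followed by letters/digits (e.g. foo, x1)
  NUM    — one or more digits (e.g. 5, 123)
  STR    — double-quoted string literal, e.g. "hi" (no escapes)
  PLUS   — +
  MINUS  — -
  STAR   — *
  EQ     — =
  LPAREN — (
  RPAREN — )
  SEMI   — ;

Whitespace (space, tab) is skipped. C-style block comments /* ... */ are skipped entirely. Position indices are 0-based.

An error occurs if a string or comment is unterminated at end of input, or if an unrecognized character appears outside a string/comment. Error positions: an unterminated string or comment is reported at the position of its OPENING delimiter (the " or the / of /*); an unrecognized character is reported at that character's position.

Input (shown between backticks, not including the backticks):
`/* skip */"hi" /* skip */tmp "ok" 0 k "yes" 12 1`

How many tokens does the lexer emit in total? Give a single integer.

pos=0: enter COMMENT mode (saw '/*')
exit COMMENT mode (now at pos=10)
pos=10: enter STRING mode
pos=10: emit STR "hi" (now at pos=14)
pos=15: enter COMMENT mode (saw '/*')
exit COMMENT mode (now at pos=25)
pos=25: emit ID 'tmp' (now at pos=28)
pos=29: enter STRING mode
pos=29: emit STR "ok" (now at pos=33)
pos=34: emit NUM '0' (now at pos=35)
pos=36: emit ID 'k' (now at pos=37)
pos=38: enter STRING mode
pos=38: emit STR "yes" (now at pos=43)
pos=44: emit NUM '12' (now at pos=46)
pos=47: emit NUM '1' (now at pos=48)
DONE. 8 tokens: [STR, ID, STR, NUM, ID, STR, NUM, NUM]

Answer: 8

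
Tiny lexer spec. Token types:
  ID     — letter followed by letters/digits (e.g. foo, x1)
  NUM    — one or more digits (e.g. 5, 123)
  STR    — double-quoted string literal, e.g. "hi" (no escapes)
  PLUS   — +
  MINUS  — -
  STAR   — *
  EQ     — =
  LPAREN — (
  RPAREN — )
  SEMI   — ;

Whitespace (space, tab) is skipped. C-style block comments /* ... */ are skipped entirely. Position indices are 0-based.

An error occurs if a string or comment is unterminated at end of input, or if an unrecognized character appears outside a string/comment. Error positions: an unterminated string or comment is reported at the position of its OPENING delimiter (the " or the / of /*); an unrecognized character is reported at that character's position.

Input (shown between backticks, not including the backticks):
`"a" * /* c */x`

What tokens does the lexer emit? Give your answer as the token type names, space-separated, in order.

Answer: STR STAR ID

Derivation:
pos=0: enter STRING mode
pos=0: emit STR "a" (now at pos=3)
pos=4: emit STAR '*'
pos=6: enter COMMENT mode (saw '/*')
exit COMMENT mode (now at pos=13)
pos=13: emit ID 'x' (now at pos=14)
DONE. 3 tokens: [STR, STAR, ID]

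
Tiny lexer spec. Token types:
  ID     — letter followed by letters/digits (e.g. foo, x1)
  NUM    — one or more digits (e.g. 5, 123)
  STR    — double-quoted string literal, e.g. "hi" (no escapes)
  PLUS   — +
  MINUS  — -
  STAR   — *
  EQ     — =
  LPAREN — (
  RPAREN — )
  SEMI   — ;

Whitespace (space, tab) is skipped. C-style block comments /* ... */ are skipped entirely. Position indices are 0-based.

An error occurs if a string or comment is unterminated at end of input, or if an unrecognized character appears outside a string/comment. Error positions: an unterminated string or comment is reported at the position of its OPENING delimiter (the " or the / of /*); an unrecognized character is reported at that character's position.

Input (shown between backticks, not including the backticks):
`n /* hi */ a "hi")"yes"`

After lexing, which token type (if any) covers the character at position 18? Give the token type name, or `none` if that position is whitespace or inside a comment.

Answer: STR

Derivation:
pos=0: emit ID 'n' (now at pos=1)
pos=2: enter COMMENT mode (saw '/*')
exit COMMENT mode (now at pos=10)
pos=11: emit ID 'a' (now at pos=12)
pos=13: enter STRING mode
pos=13: emit STR "hi" (now at pos=17)
pos=17: emit RPAREN ')'
pos=18: enter STRING mode
pos=18: emit STR "yes" (now at pos=23)
DONE. 5 tokens: [ID, ID, STR, RPAREN, STR]
Position 18: char is '"' -> STR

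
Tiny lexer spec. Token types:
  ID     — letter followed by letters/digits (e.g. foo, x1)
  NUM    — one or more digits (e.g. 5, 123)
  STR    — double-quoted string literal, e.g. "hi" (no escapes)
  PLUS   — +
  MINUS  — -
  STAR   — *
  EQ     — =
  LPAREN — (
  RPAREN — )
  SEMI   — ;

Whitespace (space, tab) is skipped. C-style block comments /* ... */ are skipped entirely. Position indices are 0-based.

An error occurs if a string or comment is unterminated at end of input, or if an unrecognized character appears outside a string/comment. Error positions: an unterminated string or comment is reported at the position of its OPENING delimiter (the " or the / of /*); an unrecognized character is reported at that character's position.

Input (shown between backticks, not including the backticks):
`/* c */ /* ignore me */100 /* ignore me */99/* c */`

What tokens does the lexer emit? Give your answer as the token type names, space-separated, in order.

pos=0: enter COMMENT mode (saw '/*')
exit COMMENT mode (now at pos=7)
pos=8: enter COMMENT mode (saw '/*')
exit COMMENT mode (now at pos=23)
pos=23: emit NUM '100' (now at pos=26)
pos=27: enter COMMENT mode (saw '/*')
exit COMMENT mode (now at pos=42)
pos=42: emit NUM '99' (now at pos=44)
pos=44: enter COMMENT mode (saw '/*')
exit COMMENT mode (now at pos=51)
DONE. 2 tokens: [NUM, NUM]

Answer: NUM NUM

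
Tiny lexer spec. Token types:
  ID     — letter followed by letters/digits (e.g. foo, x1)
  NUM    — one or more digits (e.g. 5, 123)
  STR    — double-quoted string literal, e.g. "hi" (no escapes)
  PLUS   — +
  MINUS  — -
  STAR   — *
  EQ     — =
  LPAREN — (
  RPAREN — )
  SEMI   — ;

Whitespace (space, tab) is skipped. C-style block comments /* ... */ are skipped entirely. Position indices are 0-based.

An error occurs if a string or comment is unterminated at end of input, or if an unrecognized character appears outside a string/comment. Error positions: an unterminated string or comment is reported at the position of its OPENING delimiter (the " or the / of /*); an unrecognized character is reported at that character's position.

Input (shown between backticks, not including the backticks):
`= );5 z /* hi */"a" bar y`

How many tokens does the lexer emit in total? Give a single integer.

pos=0: emit EQ '='
pos=2: emit RPAREN ')'
pos=3: emit SEMI ';'
pos=4: emit NUM '5' (now at pos=5)
pos=6: emit ID 'z' (now at pos=7)
pos=8: enter COMMENT mode (saw '/*')
exit COMMENT mode (now at pos=16)
pos=16: enter STRING mode
pos=16: emit STR "a" (now at pos=19)
pos=20: emit ID 'bar' (now at pos=23)
pos=24: emit ID 'y' (now at pos=25)
DONE. 8 tokens: [EQ, RPAREN, SEMI, NUM, ID, STR, ID, ID]

Answer: 8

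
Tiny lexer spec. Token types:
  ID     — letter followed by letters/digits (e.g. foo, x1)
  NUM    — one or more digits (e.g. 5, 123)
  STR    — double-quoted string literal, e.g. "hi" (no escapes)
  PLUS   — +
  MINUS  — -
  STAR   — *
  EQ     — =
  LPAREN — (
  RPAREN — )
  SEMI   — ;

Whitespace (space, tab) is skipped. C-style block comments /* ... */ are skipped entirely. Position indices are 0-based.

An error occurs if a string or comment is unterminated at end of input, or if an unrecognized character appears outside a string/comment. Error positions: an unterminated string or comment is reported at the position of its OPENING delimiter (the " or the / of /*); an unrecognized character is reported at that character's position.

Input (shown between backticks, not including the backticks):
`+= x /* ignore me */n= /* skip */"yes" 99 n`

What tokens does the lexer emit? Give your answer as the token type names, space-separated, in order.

Answer: PLUS EQ ID ID EQ STR NUM ID

Derivation:
pos=0: emit PLUS '+'
pos=1: emit EQ '='
pos=3: emit ID 'x' (now at pos=4)
pos=5: enter COMMENT mode (saw '/*')
exit COMMENT mode (now at pos=20)
pos=20: emit ID 'n' (now at pos=21)
pos=21: emit EQ '='
pos=23: enter COMMENT mode (saw '/*')
exit COMMENT mode (now at pos=33)
pos=33: enter STRING mode
pos=33: emit STR "yes" (now at pos=38)
pos=39: emit NUM '99' (now at pos=41)
pos=42: emit ID 'n' (now at pos=43)
DONE. 8 tokens: [PLUS, EQ, ID, ID, EQ, STR, NUM, ID]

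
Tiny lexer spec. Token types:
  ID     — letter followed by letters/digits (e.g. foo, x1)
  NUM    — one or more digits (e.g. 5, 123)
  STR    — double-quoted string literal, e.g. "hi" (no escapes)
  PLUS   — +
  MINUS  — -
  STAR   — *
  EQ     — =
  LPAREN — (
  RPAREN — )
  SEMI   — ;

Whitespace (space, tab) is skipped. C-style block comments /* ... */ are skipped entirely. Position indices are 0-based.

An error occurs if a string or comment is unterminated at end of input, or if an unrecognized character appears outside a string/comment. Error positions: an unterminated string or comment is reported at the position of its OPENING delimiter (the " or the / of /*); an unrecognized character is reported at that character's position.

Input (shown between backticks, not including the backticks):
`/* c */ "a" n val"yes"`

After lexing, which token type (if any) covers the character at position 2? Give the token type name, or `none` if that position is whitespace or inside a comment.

pos=0: enter COMMENT mode (saw '/*')
exit COMMENT mode (now at pos=7)
pos=8: enter STRING mode
pos=8: emit STR "a" (now at pos=11)
pos=12: emit ID 'n' (now at pos=13)
pos=14: emit ID 'val' (now at pos=17)
pos=17: enter STRING mode
pos=17: emit STR "yes" (now at pos=22)
DONE. 4 tokens: [STR, ID, ID, STR]
Position 2: char is ' ' -> none

Answer: none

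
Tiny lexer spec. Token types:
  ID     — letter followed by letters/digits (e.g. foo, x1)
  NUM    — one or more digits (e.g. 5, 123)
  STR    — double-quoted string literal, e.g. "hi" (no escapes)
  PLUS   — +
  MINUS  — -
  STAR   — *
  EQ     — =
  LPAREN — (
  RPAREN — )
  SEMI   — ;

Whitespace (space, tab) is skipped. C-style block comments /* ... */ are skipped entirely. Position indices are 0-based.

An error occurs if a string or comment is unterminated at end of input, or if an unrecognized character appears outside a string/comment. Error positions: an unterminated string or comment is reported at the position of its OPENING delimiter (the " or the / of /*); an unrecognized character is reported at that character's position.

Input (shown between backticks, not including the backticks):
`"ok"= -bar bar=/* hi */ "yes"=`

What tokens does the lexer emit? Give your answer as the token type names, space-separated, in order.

Answer: STR EQ MINUS ID ID EQ STR EQ

Derivation:
pos=0: enter STRING mode
pos=0: emit STR "ok" (now at pos=4)
pos=4: emit EQ '='
pos=6: emit MINUS '-'
pos=7: emit ID 'bar' (now at pos=10)
pos=11: emit ID 'bar' (now at pos=14)
pos=14: emit EQ '='
pos=15: enter COMMENT mode (saw '/*')
exit COMMENT mode (now at pos=23)
pos=24: enter STRING mode
pos=24: emit STR "yes" (now at pos=29)
pos=29: emit EQ '='
DONE. 8 tokens: [STR, EQ, MINUS, ID, ID, EQ, STR, EQ]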